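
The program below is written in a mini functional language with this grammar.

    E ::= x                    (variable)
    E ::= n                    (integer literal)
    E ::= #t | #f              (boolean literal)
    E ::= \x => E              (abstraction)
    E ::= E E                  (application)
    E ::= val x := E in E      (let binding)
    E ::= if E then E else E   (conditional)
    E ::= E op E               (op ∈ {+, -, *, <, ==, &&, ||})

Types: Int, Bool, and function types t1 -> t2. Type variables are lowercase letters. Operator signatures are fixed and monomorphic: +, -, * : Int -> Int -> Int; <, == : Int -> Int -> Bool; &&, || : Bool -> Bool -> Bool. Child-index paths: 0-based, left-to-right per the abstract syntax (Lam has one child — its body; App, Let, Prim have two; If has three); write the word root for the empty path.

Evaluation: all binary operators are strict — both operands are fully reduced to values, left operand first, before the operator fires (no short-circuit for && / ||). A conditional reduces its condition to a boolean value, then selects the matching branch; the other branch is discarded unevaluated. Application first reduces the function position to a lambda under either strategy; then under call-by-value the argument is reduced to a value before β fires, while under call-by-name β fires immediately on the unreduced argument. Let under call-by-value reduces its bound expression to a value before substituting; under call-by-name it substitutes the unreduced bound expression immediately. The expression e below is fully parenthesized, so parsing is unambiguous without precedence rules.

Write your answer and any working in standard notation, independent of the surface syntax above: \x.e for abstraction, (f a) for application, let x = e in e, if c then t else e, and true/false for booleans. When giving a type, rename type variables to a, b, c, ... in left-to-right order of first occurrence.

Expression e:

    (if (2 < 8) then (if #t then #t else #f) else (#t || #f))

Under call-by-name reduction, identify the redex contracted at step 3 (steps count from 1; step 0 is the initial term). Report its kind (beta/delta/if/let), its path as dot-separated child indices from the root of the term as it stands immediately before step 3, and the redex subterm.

Working:
step 0: (if (2 < 8) then (if true then true else false) else (true || false))
step 1: [delta@0] (if true then (if true then true else false) else (true || false))
step 2: [if@root] (if true then true else false)
step 3: [if@root] true

Answer: if at root : (if true then true else false)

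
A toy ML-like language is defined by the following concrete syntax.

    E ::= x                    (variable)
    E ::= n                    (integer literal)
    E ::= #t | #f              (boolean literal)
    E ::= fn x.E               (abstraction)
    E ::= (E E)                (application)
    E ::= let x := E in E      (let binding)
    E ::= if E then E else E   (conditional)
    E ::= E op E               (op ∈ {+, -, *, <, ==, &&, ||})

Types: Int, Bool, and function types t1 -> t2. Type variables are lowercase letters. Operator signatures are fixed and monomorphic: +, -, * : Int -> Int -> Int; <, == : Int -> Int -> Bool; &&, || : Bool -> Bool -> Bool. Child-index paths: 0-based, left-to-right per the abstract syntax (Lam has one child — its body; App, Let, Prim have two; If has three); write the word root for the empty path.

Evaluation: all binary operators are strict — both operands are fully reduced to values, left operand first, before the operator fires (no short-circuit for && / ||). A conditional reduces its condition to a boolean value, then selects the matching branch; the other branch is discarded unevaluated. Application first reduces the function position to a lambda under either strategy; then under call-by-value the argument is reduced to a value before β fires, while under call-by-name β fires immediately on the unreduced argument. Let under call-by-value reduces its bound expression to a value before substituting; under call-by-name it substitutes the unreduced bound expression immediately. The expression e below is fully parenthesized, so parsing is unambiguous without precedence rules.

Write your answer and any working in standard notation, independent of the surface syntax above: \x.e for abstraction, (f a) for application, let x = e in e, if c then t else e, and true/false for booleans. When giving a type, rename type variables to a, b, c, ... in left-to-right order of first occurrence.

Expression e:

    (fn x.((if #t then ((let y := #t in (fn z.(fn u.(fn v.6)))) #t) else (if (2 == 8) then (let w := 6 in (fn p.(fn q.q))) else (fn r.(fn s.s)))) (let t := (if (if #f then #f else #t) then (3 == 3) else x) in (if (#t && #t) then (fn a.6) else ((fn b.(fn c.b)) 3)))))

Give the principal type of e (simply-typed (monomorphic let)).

Working:
  unify Bool ~ Bool
let y : Bool
\v._ : d -> Int
\u._ : c -> d -> Int
\z._ : b -> c -> d -> Int
  unify b -> c -> d -> Int ~ Bool -> e
  unify b ~ Bool
  unify c -> d -> Int ~ e
_ _ : c -> d -> Int
  unify Int ~ Int
  unify Int ~ Int
  unify Bool ~ Bool
let w : Int
q : g
\q._ : g -> g
\p._ : f -> g -> g
s : i
\s._ : i -> i
\r._ : h -> i -> i
  unify f -> g -> g ~ h -> i -> i
  unify f ~ h
  unify g -> g ~ i -> i
  unify g ~ i
  unify i ~ i
  unify c -> d -> Int ~ h -> i -> i
  unify c ~ h
  unify d -> Int ~ i -> i
  unify d ~ i
  unify Int ~ i
  unify Bool ~ Bool
  unify Bool ~ Bool
  unify Bool ~ Bool
  unify Int ~ Int
  unify Int ~ Int
x : a
  unify Bool ~ a
let t : Bool
  unify Bool ~ Bool
  unify Bool ~ Bool
  unify Bool ~ Bool
\a._ : j -> Int
b : k
\c._ : l -> k
\b._ : k -> l -> k
  unify k -> l -> k ~ Int -> m
  unify k ~ Int
  unify l -> Int ~ m
_ _ : l -> Int
  unify j -> Int ~ l -> Int
  unify j ~ l
  unify Int ~ Int
  unify h -> Int -> Int ~ (l -> Int) -> n
  unify h ~ l -> Int
  unify Int -> Int ~ n
_ _ : Int -> Int
\x._ : Bool -> Int -> Int

Answer: Bool -> Int -> Int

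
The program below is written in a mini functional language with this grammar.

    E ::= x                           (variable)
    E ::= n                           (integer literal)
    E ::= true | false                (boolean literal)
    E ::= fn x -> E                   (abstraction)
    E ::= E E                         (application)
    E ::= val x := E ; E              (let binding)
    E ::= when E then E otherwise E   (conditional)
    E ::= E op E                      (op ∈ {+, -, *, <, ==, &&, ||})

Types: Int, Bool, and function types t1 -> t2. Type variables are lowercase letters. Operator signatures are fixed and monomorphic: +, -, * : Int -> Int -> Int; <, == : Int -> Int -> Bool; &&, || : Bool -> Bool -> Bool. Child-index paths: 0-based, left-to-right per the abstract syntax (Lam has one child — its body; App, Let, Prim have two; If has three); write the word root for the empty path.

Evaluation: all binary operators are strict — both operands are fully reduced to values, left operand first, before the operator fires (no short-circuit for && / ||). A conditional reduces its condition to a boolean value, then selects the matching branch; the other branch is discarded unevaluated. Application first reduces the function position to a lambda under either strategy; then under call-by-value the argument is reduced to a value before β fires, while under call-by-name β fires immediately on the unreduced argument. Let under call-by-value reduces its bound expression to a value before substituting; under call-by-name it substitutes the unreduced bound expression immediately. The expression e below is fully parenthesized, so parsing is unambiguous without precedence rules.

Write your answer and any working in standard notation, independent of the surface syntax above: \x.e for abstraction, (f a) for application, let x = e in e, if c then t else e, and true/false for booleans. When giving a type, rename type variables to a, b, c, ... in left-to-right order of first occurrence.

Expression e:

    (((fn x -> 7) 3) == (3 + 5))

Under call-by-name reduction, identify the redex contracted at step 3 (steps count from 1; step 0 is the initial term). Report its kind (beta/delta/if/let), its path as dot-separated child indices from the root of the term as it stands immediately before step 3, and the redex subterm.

Answer: delta at root : (7 == 8)

Derivation:
step 0: (((\x.7) 3) == (3 + 5))
step 1: [beta@0] (7 == (3 + 5))
step 2: [delta@1] (7 == 8)
step 3: [delta@root] false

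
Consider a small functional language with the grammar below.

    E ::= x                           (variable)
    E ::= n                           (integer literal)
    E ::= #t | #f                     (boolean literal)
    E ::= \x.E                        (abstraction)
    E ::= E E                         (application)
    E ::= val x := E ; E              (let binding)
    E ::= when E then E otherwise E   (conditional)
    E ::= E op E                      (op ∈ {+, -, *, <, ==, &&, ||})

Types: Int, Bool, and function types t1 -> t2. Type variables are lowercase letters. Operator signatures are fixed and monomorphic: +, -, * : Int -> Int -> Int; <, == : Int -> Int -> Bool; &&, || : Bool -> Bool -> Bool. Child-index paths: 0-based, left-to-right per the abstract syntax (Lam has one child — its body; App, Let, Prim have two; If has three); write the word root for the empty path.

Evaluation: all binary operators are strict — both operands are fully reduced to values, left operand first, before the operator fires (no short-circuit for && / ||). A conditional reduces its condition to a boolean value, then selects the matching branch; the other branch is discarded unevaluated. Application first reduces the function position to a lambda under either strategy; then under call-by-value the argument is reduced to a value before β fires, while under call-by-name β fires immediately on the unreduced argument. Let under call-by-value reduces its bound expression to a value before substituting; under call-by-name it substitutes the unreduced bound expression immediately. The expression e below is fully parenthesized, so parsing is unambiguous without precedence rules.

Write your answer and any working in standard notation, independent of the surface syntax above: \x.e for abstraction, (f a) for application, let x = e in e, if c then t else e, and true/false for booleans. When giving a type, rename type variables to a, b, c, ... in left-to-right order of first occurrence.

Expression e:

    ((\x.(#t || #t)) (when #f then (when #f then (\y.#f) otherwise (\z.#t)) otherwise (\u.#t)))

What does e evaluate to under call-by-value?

Answer: true

Derivation:
step 0: ((\x.(true || true)) (if false then (if false then (\y.false) else (\z.true)) else (\u.true)))
step 1: [if@1] ((\x.(true || true)) (\u.true))
step 2: [beta@root] (true || true)
step 3: [delta@root] true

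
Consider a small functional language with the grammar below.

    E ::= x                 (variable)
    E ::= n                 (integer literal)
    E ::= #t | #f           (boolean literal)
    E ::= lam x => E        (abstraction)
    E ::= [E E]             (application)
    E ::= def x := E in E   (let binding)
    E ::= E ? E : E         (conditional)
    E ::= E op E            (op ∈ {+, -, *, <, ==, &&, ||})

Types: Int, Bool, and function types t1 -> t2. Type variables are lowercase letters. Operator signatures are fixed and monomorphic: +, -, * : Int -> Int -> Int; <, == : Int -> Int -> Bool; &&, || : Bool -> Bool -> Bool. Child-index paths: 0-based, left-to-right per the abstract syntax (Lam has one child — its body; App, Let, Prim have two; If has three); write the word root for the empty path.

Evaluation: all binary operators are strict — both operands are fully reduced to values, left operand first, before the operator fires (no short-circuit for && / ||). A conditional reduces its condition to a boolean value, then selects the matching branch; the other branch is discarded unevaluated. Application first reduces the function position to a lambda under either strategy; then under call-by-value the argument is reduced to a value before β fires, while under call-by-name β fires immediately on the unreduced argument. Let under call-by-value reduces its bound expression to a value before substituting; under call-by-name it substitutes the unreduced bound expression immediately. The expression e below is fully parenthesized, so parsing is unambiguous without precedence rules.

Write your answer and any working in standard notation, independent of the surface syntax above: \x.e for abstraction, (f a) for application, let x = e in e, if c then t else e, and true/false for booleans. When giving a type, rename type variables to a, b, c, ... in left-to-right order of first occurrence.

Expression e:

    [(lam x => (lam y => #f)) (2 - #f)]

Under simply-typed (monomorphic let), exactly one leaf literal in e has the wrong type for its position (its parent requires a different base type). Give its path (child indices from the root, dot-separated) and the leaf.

Answer: 1.1 : false

Derivation:
\y._ : b -> Bool
\x._ : a -> b -> Bool
  unify Int ~ Int
  unify Bool ~ Int
  FAIL: mismatch Bool ~ Int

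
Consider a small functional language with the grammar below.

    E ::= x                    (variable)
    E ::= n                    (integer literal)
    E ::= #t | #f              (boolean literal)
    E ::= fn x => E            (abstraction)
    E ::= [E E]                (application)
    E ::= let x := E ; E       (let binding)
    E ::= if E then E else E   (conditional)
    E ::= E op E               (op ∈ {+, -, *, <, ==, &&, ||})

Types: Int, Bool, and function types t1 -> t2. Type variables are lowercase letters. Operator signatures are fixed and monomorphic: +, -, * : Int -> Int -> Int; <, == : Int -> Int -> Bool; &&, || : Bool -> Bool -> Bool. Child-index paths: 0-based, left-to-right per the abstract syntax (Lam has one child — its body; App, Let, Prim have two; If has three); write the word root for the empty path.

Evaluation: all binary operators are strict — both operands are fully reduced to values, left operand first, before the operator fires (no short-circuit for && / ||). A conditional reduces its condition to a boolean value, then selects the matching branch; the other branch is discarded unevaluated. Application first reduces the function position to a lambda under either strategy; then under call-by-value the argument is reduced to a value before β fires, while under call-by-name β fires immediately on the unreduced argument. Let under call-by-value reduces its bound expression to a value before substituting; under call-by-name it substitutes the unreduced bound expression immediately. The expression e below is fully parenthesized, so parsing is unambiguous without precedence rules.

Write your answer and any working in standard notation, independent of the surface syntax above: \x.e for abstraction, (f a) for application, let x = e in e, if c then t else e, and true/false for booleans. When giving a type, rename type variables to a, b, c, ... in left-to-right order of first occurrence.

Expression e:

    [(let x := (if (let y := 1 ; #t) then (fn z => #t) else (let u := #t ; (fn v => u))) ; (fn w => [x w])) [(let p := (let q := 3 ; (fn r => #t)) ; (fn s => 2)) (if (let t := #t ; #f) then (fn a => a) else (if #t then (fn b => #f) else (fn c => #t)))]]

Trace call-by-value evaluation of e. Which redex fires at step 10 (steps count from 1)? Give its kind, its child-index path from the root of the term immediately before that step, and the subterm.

Answer: beta at root : ((\w.((\z.true) w)) 2)

Trace:
step 0: ((let x = (if (let y = 1 in true) then (\z.true) else (let u = true in (\v.u))) in (\w.(x w))) ((let p = (let q = 3 in (\r.true)) in (\s.2)) (if (let t = true in false) then (\a.a) else (if true then (\b.false) else (\c.true)))))
step 1: [let@0.0.0] ((let x = (if true then (\z.true) else (let u = true in (\v.u))) in (\w.(x w))) ((let p = (let q = 3 in (\r.true)) in (\s.2)) (if (let t = true in false) then (\a.a) else (if true then (\b.false) else (\c.true)))))
step 2: [if@0.0] ((let x = (\z.true) in (\w.(x w))) ((let p = (let q = 3 in (\r.true)) in (\s.2)) (if (let t = true in false) then (\a.a) else (if true then (\b.false) else (\c.true)))))
step 3: [let@0] ((\w.((\z.true) w)) ((let p = (let q = 3 in (\r.true)) in (\s.2)) (if (let t = true in false) then (\a.a) else (if true then (\b.false) else (\c.true)))))
step 4: [let@1.0.0] ((\w.((\z.true) w)) ((let p = (\r.true) in (\s.2)) (if (let t = true in false) then (\a.a) else (if true then (\b.false) else (\c.true)))))
step 5: [let@1.0] ((\w.((\z.true) w)) ((\s.2) (if (let t = true in false) then (\a.a) else (if true then (\b.false) else (\c.true)))))
step 6: [let@1.1.0] ((\w.((\z.true) w)) ((\s.2) (if false then (\a.a) else (if true then (\b.false) else (\c.true)))))
step 7: [if@1.1] ((\w.((\z.true) w)) ((\s.2) (if true then (\b.false) else (\c.true))))
step 8: [if@1.1] ((\w.((\z.true) w)) ((\s.2) (\b.false)))
step 9: [beta@1] ((\w.((\z.true) w)) 2)
step 10: [beta@root] ((\z.true) 2)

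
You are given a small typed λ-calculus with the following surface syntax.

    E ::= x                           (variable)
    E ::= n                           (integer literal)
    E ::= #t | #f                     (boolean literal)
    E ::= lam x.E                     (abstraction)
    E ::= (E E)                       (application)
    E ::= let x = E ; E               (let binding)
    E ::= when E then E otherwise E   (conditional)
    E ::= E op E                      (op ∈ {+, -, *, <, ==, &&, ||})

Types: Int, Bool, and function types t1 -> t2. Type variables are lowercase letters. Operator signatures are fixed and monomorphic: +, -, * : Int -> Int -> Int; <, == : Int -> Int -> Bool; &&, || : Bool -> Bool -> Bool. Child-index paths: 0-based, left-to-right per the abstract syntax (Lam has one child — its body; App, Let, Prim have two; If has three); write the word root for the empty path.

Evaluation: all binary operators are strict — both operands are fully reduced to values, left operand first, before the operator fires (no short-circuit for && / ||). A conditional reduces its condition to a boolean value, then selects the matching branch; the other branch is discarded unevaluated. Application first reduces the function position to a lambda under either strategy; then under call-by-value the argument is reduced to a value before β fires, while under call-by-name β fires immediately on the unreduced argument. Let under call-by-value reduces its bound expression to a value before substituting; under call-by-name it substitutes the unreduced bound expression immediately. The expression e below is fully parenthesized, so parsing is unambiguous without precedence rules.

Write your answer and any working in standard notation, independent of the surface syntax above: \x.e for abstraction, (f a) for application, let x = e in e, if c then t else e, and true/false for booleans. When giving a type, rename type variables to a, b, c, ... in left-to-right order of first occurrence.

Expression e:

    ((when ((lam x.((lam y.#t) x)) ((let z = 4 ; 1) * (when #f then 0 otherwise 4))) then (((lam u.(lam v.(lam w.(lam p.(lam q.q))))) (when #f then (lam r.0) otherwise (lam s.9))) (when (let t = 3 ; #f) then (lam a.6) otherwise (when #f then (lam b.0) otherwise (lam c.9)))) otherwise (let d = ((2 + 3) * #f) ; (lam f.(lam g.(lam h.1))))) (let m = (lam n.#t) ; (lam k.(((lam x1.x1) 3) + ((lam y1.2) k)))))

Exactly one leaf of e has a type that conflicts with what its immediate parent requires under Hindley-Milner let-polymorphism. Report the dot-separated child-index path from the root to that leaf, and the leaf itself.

Answer: 0.2.0.1 : false

Derivation:
\y._ : b -> Bool
x : a
  unify b -> Bool ~ a -> c
  unify b ~ a
  unify Bool ~ c
_ _ : Bool
\x._ : a -> Bool
let z : Int
  unify Int ~ Int
  unify Bool ~ Bool
  unify Int ~ Int
  unify Int ~ Int
  unify a -> Bool ~ Int -> d
  unify a ~ Int
  unify Bool ~ d
_ _ : Bool
  unify Bool ~ Bool
q : i
\q._ : i -> i
\p._ : h -> i -> i
\w._ : g -> h -> i -> i
\v._ : f -> g -> h -> i -> i
\u._ : e -> f -> g -> h -> i -> i
  unify Bool ~ Bool
\r._ : j -> Int
\s._ : k -> Int
  unify j -> Int ~ k -> Int
  unify j ~ k
  unify Int ~ Int
  unify e -> f -> g -> h -> i -> i ~ (k -> Int) -> l
  unify e ~ k -> Int
  unify f -> g -> h -> i -> i ~ l
_ _ : f -> g -> h -> i -> i
let t : Int
  unify Bool ~ Bool
\a._ : m -> Int
  unify Bool ~ Bool
\b._ : n -> Int
\c._ : o -> Int
  unify n -> Int ~ o -> Int
  unify n ~ o
  unify Int ~ Int
  unify m -> Int ~ o -> Int
  unify m ~ o
  unify Int ~ Int
  unify f -> g -> h -> i -> i ~ (o -> Int) -> p
  unify f ~ o -> Int
  unify g -> h -> i -> i ~ p
_ _ : g -> h -> i -> i
  unify Int ~ Int
  unify Int ~ Int
  unify Int ~ Int
  unify Bool ~ Int
  FAIL: mismatch Bool ~ Int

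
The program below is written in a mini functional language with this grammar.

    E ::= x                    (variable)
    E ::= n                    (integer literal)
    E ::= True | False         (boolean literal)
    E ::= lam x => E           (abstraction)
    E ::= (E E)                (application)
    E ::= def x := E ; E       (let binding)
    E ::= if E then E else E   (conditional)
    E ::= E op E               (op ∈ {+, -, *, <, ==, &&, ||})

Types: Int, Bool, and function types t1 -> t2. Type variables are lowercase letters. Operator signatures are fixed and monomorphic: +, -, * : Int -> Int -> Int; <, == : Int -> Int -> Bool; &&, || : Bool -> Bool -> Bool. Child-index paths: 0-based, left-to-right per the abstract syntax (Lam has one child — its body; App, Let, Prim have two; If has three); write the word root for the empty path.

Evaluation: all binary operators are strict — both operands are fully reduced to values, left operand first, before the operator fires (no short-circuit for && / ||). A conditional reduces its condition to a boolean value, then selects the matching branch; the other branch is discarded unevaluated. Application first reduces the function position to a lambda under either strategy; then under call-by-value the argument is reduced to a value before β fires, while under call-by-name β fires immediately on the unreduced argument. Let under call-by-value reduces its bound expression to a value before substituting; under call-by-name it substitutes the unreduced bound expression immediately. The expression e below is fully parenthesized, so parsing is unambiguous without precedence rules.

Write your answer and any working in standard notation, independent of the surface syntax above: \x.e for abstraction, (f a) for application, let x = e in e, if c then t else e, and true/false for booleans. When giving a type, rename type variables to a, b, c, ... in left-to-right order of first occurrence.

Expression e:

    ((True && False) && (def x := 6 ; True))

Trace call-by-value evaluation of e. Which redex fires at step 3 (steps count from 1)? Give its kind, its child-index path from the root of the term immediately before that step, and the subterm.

Derivation:
step 0: ((true && false) && (let x = 6 in true))
step 1: [delta@0] (false && (let x = 6 in true))
step 2: [let@1] (false && true)
step 3: [delta@root] false

Answer: delta at root : (false && true)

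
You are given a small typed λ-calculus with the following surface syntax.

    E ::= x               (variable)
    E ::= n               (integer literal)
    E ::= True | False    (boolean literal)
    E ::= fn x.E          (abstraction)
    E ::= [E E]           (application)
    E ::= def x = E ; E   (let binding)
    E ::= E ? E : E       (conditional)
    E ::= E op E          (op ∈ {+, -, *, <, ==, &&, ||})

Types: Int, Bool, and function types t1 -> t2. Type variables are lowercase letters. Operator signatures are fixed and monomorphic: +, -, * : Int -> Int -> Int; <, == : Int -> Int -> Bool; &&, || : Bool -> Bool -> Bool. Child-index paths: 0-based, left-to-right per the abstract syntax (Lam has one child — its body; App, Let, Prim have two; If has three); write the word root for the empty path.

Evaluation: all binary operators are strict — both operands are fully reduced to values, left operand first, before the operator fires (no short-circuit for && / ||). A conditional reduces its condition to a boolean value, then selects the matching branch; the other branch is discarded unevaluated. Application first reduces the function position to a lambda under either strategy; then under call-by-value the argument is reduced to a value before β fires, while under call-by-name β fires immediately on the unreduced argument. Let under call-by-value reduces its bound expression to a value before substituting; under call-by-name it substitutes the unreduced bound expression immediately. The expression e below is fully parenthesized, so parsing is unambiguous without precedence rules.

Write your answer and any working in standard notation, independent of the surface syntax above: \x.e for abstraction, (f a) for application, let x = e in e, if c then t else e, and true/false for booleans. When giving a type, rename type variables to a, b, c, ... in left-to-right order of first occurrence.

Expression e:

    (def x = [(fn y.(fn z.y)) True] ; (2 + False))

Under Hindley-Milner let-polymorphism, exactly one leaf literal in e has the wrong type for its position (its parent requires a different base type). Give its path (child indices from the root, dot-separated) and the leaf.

Answer: 1.1 : false

Working:
y : a
\z._ : b -> a
\y._ : a -> b -> a
  unify a -> b -> a ~ Bool -> c
  unify a ~ Bool
  unify b -> Bool ~ c
_ _ : b -> Bool
let x : forall. b -> Bool
  unify Int ~ Int
  unify Bool ~ Int
  FAIL: mismatch Bool ~ Int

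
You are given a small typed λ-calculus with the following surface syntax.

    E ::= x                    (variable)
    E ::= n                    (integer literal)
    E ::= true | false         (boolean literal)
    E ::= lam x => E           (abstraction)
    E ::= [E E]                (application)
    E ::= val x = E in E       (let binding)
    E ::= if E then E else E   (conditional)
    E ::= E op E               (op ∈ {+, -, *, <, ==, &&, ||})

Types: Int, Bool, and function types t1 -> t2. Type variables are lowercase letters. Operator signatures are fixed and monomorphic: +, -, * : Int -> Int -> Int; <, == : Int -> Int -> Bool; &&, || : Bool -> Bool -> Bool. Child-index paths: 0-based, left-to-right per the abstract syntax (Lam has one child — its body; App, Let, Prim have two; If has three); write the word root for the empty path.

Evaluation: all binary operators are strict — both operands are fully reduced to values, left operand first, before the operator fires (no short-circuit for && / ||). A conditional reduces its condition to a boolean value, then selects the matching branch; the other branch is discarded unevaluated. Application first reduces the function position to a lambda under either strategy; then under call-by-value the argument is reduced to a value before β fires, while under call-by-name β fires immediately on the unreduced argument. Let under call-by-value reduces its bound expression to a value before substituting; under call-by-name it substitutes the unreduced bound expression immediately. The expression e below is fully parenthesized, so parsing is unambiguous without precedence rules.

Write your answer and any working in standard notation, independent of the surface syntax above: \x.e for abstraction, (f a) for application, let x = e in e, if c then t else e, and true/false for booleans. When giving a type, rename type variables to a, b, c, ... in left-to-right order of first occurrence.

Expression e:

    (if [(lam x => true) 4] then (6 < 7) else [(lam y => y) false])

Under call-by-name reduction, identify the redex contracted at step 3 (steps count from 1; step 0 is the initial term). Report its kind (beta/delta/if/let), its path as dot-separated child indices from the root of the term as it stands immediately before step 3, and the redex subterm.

Answer: delta at root : (6 < 7)

Working:
step 0: (if ((\x.true) 4) then (6 < 7) else ((\y.y) false))
step 1: [beta@0] (if true then (6 < 7) else ((\y.y) false))
step 2: [if@root] (6 < 7)
step 3: [delta@root] true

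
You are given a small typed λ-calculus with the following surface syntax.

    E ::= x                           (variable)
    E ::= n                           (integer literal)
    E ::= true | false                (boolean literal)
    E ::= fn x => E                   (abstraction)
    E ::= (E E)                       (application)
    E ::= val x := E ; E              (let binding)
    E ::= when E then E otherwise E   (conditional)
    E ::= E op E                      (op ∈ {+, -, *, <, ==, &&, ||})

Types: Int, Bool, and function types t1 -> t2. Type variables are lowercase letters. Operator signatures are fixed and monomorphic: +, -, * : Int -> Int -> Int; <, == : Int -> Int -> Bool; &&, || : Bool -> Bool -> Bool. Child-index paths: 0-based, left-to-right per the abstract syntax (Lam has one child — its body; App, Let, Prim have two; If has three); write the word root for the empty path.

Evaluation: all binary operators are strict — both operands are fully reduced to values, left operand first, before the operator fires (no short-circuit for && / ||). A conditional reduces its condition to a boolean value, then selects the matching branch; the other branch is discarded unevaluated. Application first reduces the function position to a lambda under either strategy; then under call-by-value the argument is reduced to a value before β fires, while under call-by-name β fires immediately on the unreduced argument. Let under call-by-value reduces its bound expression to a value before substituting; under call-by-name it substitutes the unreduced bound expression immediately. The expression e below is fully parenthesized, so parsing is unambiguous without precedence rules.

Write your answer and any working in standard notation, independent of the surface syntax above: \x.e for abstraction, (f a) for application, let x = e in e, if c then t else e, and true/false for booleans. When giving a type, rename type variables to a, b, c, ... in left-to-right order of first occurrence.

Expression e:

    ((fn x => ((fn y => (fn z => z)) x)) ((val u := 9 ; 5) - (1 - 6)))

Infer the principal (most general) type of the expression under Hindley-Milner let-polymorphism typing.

Answer: a -> a

Trace:
z : c
\z._ : c -> c
\y._ : b -> c -> c
x : a
  unify b -> c -> c ~ a -> d
  unify b ~ a
  unify c -> c ~ d
_ _ : c -> c
\x._ : a -> c -> c
let u : Int
  unify Int ~ Int
  unify Int ~ Int
  unify Int ~ Int
  unify Int ~ Int
  unify a -> c -> c ~ Int -> e
  unify a ~ Int
  unify c -> c ~ e
_ _ : c -> c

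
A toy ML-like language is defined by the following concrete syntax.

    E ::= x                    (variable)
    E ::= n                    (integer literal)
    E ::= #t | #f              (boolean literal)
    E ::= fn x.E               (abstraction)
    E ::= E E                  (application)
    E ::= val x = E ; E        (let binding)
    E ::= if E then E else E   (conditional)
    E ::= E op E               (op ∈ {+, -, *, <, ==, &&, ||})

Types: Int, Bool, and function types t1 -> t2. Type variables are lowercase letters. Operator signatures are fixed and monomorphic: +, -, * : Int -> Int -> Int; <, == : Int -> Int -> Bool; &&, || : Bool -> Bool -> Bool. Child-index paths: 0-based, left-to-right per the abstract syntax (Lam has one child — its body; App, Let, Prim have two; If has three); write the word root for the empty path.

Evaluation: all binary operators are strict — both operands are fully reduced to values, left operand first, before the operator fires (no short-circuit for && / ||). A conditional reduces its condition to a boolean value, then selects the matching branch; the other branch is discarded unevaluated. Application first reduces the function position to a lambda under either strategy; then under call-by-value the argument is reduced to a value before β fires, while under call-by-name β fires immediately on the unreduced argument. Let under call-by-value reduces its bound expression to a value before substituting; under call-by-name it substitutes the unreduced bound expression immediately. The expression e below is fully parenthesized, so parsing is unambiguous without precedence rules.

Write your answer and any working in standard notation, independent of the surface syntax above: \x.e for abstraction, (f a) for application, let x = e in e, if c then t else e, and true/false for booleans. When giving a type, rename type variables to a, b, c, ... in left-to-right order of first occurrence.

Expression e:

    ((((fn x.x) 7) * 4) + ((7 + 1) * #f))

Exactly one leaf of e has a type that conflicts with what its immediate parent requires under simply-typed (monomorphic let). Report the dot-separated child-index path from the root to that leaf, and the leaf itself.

Answer: 1.1 : false

Working:
x : a
\x._ : a -> a
  unify a -> a ~ Int -> b
  unify a ~ Int
  unify Int ~ b
_ _ : Int
  unify Int ~ Int
  unify Int ~ Int
  unify Int ~ Int
  unify Int ~ Int
  unify Int ~ Int
  unify Int ~ Int
  unify Bool ~ Int
  FAIL: mismatch Bool ~ Int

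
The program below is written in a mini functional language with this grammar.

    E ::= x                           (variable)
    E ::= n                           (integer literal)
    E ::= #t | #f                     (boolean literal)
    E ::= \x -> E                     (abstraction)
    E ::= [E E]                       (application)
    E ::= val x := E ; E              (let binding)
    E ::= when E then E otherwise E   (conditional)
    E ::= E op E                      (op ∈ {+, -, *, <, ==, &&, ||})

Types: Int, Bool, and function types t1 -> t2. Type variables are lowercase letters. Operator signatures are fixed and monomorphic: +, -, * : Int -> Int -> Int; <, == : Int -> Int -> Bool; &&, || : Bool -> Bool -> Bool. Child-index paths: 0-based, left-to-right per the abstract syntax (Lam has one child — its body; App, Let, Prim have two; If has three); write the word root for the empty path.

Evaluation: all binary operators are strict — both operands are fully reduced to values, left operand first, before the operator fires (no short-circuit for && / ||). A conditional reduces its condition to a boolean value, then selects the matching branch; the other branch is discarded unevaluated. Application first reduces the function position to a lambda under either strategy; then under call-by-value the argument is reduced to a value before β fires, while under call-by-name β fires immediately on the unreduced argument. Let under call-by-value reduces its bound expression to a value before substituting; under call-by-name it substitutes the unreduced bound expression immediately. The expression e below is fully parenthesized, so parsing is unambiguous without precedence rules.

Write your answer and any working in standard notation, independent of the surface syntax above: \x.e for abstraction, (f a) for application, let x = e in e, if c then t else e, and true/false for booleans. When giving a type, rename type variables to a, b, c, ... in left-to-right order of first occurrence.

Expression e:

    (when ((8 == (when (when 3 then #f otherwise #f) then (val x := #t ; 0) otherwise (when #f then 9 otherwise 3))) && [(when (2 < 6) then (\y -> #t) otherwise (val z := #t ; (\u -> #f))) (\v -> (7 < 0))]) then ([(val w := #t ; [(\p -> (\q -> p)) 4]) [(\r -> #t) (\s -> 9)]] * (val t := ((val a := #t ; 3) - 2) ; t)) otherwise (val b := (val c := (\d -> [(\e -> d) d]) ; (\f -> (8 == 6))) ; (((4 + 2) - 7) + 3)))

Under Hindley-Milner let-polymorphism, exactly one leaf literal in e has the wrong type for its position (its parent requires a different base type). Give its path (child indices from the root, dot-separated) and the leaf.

Working:
  unify Int ~ Int
  unify Int ~ Bool
  FAIL: mismatch Int ~ Bool

Answer: 0.0.1.0.0 : 3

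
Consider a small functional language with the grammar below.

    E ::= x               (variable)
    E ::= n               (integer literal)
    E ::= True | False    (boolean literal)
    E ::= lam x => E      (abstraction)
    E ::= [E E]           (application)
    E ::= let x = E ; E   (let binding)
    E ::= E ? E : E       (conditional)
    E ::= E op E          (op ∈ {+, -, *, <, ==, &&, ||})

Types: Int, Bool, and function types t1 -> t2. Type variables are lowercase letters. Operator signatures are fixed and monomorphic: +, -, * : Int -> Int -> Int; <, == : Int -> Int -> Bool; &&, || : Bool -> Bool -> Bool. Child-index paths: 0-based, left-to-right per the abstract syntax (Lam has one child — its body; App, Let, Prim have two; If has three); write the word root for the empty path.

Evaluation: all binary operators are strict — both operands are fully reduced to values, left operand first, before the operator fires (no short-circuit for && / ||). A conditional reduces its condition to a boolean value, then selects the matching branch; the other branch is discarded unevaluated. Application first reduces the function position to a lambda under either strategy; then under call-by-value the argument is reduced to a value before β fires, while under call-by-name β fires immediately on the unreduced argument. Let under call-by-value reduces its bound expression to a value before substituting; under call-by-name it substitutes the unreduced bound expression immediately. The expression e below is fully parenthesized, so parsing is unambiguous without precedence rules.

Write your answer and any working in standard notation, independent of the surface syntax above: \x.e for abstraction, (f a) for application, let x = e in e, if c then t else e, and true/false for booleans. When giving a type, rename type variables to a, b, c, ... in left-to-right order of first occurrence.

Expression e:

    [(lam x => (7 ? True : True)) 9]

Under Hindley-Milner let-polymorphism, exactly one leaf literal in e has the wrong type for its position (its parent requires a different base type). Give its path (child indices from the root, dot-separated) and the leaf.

Derivation:
  unify Int ~ Bool
  FAIL: mismatch Int ~ Bool

Answer: 0.0.0 : 7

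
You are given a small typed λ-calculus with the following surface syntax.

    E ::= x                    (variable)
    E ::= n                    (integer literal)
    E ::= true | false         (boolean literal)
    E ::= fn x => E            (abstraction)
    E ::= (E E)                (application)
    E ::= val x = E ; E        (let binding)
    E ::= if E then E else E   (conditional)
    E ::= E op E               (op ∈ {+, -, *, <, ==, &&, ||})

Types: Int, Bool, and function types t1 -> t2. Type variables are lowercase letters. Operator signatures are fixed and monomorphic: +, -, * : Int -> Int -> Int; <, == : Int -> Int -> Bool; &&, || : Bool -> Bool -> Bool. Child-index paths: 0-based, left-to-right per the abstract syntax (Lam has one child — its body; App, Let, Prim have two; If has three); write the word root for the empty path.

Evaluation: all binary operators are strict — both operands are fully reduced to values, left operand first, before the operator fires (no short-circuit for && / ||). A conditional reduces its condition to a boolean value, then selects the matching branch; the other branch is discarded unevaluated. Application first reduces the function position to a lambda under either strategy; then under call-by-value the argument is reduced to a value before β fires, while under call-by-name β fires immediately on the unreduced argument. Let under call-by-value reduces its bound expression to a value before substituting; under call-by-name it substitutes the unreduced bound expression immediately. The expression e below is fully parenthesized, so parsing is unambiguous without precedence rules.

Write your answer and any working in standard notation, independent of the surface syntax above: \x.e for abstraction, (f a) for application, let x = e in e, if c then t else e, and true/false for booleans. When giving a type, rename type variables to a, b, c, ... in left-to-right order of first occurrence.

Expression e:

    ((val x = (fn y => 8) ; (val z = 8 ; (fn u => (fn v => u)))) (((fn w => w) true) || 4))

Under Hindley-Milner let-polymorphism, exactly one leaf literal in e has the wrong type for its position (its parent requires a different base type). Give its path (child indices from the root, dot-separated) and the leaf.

Working:
\y._ : a -> Int
let x : forall. a -> Int
let z : Int
u : b
\v._ : c -> b
\u._ : b -> c -> b
w : d
\w._ : d -> d
  unify d -> d ~ Bool -> e
  unify d ~ Bool
  unify Bool ~ e
_ _ : Bool
  unify Bool ~ Bool
  unify Int ~ Bool
  FAIL: mismatch Int ~ Bool

Answer: 1.1 : 4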